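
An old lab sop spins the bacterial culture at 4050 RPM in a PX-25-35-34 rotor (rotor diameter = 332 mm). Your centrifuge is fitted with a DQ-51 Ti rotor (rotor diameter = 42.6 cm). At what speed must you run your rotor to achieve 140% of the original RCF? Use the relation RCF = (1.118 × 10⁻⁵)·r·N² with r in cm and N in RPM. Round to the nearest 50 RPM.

Original rotor: r = 332 mm / 2 = 166 mm = 16.6 cm
RCF = 1.118 × 10⁻⁵ × r × N²
RCF_original = 1.118 × 10⁻⁵ × 16.6 × (4050)² = 1.118 × 10⁻⁵ × 16.6 × 16,402,500 ≈ 3,044.1 × g
Target RCF = 1.4 × 3,044.1 ≈ 4,261.7 × g
Your rotor: r = 42.6 / 2 = 21.3 cm
4,261.7 = 1.118 × 10⁻⁵ × 21.3 × N²
N² = 4,261.7 / (23.8134 × 10⁻⁵) = 17,896,226
N ≈ √17,896,226 ≈ 4,230.4

≈ 4250 RPM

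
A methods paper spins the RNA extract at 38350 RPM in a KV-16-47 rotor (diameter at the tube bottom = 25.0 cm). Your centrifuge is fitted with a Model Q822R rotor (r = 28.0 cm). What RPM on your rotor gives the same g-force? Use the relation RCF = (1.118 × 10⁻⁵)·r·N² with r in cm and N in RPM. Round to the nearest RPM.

25624 RPM

Original rotor: r = 25.0 / 2 = 12.5 cm
RCF_original = 1.118 × 10⁻⁵ × 12.5 × (38350)² = 1.118 × 10⁻⁵ × 12.5 × 1,470,722,500 ≈ 205,533.5 × g
205,533.5 = 1.118 × 10⁻⁵ × 28 × N²
N² = 205,533.5 / (31.304 × 10⁻⁵) = 656,572,642
N ≈ √656,572,642 ≈ 25,623.7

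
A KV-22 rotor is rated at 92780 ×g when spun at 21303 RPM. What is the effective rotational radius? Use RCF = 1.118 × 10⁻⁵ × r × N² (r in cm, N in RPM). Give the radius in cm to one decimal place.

r ≈ 18.3 cm

92780 = 1.118 × 10⁻⁵ × r × (21303)²
r = 92780 / (1.118 × 10⁻⁵ × 453,817,809) = 92780 / 5073.683 ≈ 18.287 cm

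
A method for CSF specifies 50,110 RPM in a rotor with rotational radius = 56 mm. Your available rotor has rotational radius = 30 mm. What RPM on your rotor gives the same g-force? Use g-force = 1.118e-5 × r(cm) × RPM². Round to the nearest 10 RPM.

≈ 68460 RPM

Original rotor: r = 56 mm = 5.6 cm
RCF_original = 1.118 × 10⁻⁵ × 5.6 × (50110)² = 1.118 × 10⁻⁵ × 5.6 × 2,511,012,100 ≈ 157,209.4 × g
Your rotor: r = 30 mm = 3.0 cm
157,209.4 = 1.118 × 10⁻⁵ × 3 × N²
N² = 157,209.4 / (3.354 × 10⁻⁵) = 4,687,221,228
N ≈ √4,687,221,228 ≈ 68,463.3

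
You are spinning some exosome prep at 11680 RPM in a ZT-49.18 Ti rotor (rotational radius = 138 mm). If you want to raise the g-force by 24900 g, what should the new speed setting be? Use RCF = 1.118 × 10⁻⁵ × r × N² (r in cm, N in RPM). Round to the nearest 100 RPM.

N₂ ≈ 17300 RPM

r = 138 mm = 13.8 cm
Current RCF = 1.118 × 10⁻⁵ × 13.8 × (11680)² = 1.118 × 10⁻⁵ × 13.8 × 136,422,400 ≈ 21,047.8 × g
Target RCF = 21,047.8 + 24,900 = 45,947.8 × g
N² = 45,947.8 / (15.4284 × 10⁻⁵) = 297,813,124
N ≈ √297,813,124 ≈ 17,257.3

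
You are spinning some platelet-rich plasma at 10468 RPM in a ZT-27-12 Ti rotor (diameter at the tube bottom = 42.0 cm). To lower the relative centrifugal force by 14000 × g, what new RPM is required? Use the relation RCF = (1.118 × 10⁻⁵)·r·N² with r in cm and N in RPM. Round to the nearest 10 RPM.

7070 RPM

r = 42.0 / 2 = 21 cm
Current RCF = 1.118 × 10⁻⁵ × 21 × (10468)² = 1.118 × 10⁻⁵ × 21 × 109,579,024 ≈ 25,727 × g
Target RCF = 25,727 − 14,000 = 11,727 × g
N² = 11,727 / (23.478 × 10⁻⁵) = 49,948,888
N ≈ √49,948,888 ≈ 7,067.5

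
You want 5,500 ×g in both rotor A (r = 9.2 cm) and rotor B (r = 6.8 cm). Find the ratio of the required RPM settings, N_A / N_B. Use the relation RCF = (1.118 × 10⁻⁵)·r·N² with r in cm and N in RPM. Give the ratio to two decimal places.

At fixed RCF, N ∝ 1/√r, so N_A/N_B = √(r_B/r_A) = √(6.8/9.2) = √0.739130 = 0.8597.

0.86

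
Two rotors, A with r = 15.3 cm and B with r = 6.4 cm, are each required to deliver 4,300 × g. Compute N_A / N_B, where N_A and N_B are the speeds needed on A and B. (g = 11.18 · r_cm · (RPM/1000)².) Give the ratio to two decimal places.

At fixed RCF, N ∝ 1/√r, so N_A/N_B = √(r_B/r_A) = √(6.4/15.3) = √0.418301 = 0.6468.

0.65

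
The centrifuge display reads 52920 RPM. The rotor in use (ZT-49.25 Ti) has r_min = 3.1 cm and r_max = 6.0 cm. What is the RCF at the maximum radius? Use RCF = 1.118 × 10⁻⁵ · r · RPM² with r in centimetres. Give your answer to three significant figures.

188000 × g

Use r_max = 6.0 cm.
RCF = 1.118 × 10⁻⁵ × r × N²
RCF = 1.118 × 10⁻⁵ × 6 × (52920)² = 1.118 × 10⁻⁵ × 6 × 2,800,526,400 ≈ 187,859.3 × g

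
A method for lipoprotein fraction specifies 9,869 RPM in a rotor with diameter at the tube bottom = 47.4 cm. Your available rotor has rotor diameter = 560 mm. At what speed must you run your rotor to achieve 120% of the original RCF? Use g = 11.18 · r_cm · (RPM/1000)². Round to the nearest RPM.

Original rotor: r = 47.4 / 2 = 23.7 cm
RCF_original = 11.18 × 23.7 × (9.869)² = 11.18 × 23.7 × 97.397161 ≈ 25,806.9 × g
Target RCF = 1.2 × 25,806.9 ≈ 30,968.3 × g
Your rotor: r = 560 mm / 2 = 280 mm = 28 cm
30,968.3 = 11.18 × 28 × (N/1000)²
(N/1000)² = 30,968.3 / 313.04 = 98.92761
N = 1000 × √98.92761 ≈ 9,946.2

9946 RPM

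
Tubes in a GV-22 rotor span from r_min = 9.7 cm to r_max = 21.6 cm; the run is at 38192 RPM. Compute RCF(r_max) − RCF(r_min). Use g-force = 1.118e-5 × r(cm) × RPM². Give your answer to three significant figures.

RCF_max = 1.118 × 10⁻⁵ × 21.6 × (38192)² = 1.118 × 10⁻⁵ × 21.6 × 1,458,628,864 ≈ 352,241.4 × g
RCF_min = 1.118 × 10⁻⁵ × 9.7 × (38192)² = 1.118 × 10⁻⁵ × 9.7 × 1,458,628,864 ≈ 158,182.5 × g
ΔRCF = 352,241.4 − 158,182.5 = 194,058.9

ΔRCF ≈ 194000 x g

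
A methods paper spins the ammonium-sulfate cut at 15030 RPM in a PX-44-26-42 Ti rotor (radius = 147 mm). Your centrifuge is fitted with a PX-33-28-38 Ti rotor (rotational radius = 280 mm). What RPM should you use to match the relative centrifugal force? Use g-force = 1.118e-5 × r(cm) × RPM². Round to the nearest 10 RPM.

≈ 10890 RPM

Original rotor: r = 147 mm = 14.7 cm
RCF_original = 1.118 × 10⁻⁵ × 14.7 × (15030)² = 1.118 × 10⁻⁵ × 14.7 × 225,900,900 ≈ 37,125.9 × g
Your rotor: r = 280 mm = 28.0 cm
37,125.9 = 1.118 × 10⁻⁵ × 28 × N²
N² = 37,125.9 / (31.304 × 10⁻⁵) = 118,597,943
N ≈ √118,597,943 ≈ 10,890.3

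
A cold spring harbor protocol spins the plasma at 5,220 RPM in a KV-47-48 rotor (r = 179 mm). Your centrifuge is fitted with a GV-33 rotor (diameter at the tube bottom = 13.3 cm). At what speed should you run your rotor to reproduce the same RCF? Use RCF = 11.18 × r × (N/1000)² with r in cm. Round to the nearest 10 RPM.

≈ 8560 RPM

Original rotor: r = 179 mm = 17.9 cm
RCF_original = 11.18 × 17.9 × (5.22)² = 11.18 × 17.9 × 27.2484 ≈ 5,453 × g
Your rotor: r = 13.3 / 2 = 6.65 cm
5,453 = 11.18 × 6.65 × (N/1000)²
(N/1000)² = 5,453 / 74.347 = 73.34526
N = 1000 × √73.34526 ≈ 8,564.2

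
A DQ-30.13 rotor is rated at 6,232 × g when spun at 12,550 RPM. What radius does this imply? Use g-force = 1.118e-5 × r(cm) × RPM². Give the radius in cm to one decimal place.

≈ 3.5 cm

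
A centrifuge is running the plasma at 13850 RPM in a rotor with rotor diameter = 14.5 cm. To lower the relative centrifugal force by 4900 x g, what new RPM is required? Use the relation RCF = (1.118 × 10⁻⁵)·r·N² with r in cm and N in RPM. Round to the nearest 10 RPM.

≈ 11460 RPM

r = 14.5 / 2 = 7.25 cm
Current RCF = 1.118 × 10⁻⁵ × 7.25 × (13850)² = 1.118 × 10⁻⁵ × 7.25 × 191,822,500 ≈ 15,548.2 × g
Target RCF = 15,548.2 − 4,900 = 10,648.2 × g
N² = 10,648.2 / (8.1055 × 10⁻⁵) = 131,370,057
N ≈ √131,370,057 ≈ 11,461.7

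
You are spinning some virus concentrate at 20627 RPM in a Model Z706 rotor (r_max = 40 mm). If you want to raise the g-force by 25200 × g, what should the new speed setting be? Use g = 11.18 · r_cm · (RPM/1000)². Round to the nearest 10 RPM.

N₂ ≈ 31450 RPM

r = 40 mm = 4.0 cm
Current RCF = 11.18 × 4 × (20.627)² = 11.18 × 4 × 425.473129 ≈ 19,027.2 × g
Target RCF = 19,027.2 + 25,200 = 44,227.2 × g
(N/1000)² = 44,227.2 / 44.72 = 988.9803
N = 1000 × √988.9803 ≈ 31,448.1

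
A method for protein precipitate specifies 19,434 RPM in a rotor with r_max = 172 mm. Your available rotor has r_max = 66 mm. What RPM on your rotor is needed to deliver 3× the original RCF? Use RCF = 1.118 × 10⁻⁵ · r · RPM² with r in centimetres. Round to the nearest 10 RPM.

Original rotor: r = 172 mm = 17.2 cm
RCF = 1.118 × 10⁻⁵ × r × N²
RCF_original = 1.118 × 10⁻⁵ × 17.2 × (19434)² = 1.118 × 10⁻⁵ × 17.2 × 377,680,356 ≈ 72,626.4 × g
Target RCF = 3 × 72,626.4 ≈ 217,879.2 × g
Your rotor: r = 66 mm = 6.6 cm
217,879.2 = 1.118 × 10⁻⁵ × 6.6 × N²
N² = 217,879.2 / (7.3788 × 10⁻⁵) = 2,952,772,809
N ≈ √2,952,772,809 ≈ 54,339.4

≈ 54340 RPM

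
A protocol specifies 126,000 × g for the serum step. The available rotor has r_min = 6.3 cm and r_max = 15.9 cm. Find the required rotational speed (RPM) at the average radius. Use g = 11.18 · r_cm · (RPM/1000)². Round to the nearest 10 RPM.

r_avg = (6.3 + 15.9) / 2 = 11.1 cm
126,000 = 11.18 × 11.1 × (N/1000)²
(N/1000)² = 126,000 / 124.098 = 1015.327
N = 1000 × √1015.327 ≈ 31,864.2

N ≈ 31860 RPM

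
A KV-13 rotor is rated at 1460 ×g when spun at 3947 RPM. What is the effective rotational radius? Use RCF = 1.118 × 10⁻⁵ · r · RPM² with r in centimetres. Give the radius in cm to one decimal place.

r ≈ 8.4 cm

RCF = 1.118 × 10⁻⁵ × r × N²
1460 = 1.118 × 10⁻⁵ × r × (3947)²
r = 1460 / (1.118 × 10⁻⁵ × 15,578,809) = 1460 / 174.1711 ≈ 8.383 cm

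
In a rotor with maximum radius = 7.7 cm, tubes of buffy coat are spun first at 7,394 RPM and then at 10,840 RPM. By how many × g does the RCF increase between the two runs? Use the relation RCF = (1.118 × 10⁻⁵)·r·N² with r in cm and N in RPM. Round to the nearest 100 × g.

RCF₁ = 1.118 × 10⁻⁵ × 7.7 × (7394)² = 1.118 × 10⁻⁵ × 7.7 × 54,671,236 ≈ 4,706.4 × g
RCF₂ = 1.118 × 10⁻⁵ × 7.7 × (10840)² = 1.118 × 10⁻⁵ × 7.7 × 117,505,600 ≈ 10,115.6 × g
Increase = 10,115.6 − 4,706.4 = 5,409.2

5400 × g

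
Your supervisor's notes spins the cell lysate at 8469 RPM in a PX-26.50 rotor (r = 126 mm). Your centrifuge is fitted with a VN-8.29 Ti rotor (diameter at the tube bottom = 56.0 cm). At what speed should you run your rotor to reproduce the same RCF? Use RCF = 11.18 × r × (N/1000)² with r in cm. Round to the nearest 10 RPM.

≈ 5680 RPM

Original rotor: r = 126 mm = 12.6 cm
RCF_original = 11.18 × 12.6 × (8.469)² = 11.18 × 12.6 × 71.723961 ≈ 10,103.6 × g
Your rotor: r = 56.0 / 2 = 28 cm
10,103.6 = 11.18 × 28 × (N/1000)²
(N/1000)² = 10,103.6 / 313.04 = 32.27575
N = 1000 × √32.27575 ≈ 5,681.2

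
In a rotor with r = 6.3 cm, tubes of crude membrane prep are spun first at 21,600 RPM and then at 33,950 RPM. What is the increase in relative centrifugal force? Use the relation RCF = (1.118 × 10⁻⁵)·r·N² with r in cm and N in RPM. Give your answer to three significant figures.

RCF₁ = 1.118 × 10⁻⁵ × 6.3 × (21600)² = 1.118 × 10⁻⁵ × 6.3 × 466,560,000 ≈ 32,861.7 × g
RCF₂ = 1.118 × 10⁻⁵ × 6.3 × (33950)² = 1.118 × 10⁻⁵ × 6.3 × 1,152,602,500 ≈ 81,182.4 × g
Increase = 81,182.4 − 32,861.7 = 48,320.7

≈ 48300 x g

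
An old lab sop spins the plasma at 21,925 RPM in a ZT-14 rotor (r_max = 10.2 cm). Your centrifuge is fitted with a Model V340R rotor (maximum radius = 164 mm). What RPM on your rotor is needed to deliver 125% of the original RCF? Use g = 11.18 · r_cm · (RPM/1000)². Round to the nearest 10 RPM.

RCF = 11.18 × r × (N/1000)²
RCF_original = 11.18 × 10.2 × (21.925)² = 11.18 × 10.2 × 480.705625 ≈ 54,817.7 × g
Target RCF = 1.25 × 54,817.7 ≈ 68,522.1 × g
Your rotor: r = 164 mm = 16.4 cm
68,522.1 = 11.18 × 16.4 × (N/1000)²
(N/1000)² = 68,522.1 / 183.352 = 373.7189
N = 1000 × √373.7189 ≈ 19,331.8

19330 RPM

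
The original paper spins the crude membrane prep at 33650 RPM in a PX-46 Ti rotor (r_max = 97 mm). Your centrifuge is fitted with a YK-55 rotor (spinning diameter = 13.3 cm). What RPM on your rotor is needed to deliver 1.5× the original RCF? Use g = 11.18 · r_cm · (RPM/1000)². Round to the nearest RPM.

Original rotor: r = 97 mm = 9.7 cm
RCF_original = 11.18 × 9.7 × (33.65)² = 11.18 × 9.7 × 1,132.3225 ≈ 122,795.8 × g
Target RCF = 1.5 × 122,795.8 ≈ 184,193.7 × g
Your rotor: r = 13.3 / 2 = 6.65 cm
184,193.7 = 11.18 × 6.65 × (N/1000)²
(N/1000)² = 184,193.7 / 74.347 = 2477.487
N = 1000 × √2477.487 ≈ 49,774.4

≈ 49774 RPM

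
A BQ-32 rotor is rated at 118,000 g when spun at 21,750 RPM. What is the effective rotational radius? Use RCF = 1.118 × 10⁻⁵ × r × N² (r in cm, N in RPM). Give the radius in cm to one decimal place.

118000 = 1.118 × 10⁻⁵ × r × (21750)²
r = 118000 / (1.118 × 10⁻⁵ × 473,062,500) = 118000 / 5288.839 ≈ 22.311 cm

≈ 22.3 cm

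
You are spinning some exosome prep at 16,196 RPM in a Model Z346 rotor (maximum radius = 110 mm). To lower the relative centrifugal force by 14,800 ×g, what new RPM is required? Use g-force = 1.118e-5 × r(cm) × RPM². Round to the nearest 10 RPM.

N₂ ≈ 11910 RPM

r = 110 mm = 11.0 cm
Current RCF = 1.118 × 10⁻⁵ × 11 × (16196)² = 1.118 × 10⁻⁵ × 11 × 262,310,416 ≈ 32,258.9 × g
Target RCF = 32,258.9 − 14,800 = 17,458.9 × g
N² = 17,458.9 / (12.298 × 10⁻⁵) = 141,965,360
N ≈ √141,965,360 ≈ 11,914.9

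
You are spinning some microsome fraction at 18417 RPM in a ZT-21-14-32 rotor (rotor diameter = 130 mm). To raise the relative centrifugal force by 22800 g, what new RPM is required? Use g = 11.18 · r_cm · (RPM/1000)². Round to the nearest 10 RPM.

r = 130 mm / 2 = 65 mm = 6.5 cm
Current RCF = 11.18 × 6.5 × (18.417)² = 11.18 × 6.5 × 339.185889 ≈ 24,648.6 × g
Target RCF = 24,648.6 + 22,800 = 47,448.6 × g
(N/1000)² = 47,448.6 / 72.67 = 652.9324
N = 1000 × √652.9324 ≈ 25,552.5

N₂ ≈ 25550 RPM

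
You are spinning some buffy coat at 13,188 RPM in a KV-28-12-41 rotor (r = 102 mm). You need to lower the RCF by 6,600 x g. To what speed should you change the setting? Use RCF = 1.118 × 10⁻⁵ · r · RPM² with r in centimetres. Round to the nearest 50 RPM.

N₂ ≈ 10750 RPM

r = 102 mm = 10.2 cm
Current RCF = 1.118 × 10⁻⁵ × 10.2 × (13188)² = 1.118 × 10⁻⁵ × 10.2 × 173,923,344 ≈ 19,833.5 × g
Target RCF = 19,833.5 − 6,600 = 13,233.5 × g
N² = 13,233.5 / (11.4036 × 10⁻⁵) = 116,046,687
N ≈ √116,046,687 ≈ 10,772.5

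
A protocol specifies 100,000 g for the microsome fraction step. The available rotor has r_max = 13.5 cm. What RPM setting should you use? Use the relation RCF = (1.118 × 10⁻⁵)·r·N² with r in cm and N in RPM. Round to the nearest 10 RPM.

RCF = 1.118 × 10⁻⁵ × r × N²
100,000 = 1.118 × 10⁻⁵ × 13.5 × N²
N² = 100,000 / (15.093 × 10⁻⁵) = 662,558,802
N ≈ √662,558,802 ≈ 25,740.2

≈ 25740 RPM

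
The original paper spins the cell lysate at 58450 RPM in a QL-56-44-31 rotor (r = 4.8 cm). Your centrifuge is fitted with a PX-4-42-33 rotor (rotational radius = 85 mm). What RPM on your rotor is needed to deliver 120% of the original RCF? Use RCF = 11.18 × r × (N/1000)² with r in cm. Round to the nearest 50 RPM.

48100 RPM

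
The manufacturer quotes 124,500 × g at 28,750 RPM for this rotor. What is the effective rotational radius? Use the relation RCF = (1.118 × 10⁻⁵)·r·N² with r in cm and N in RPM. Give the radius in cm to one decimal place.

r ≈ 13.5 cm

124500 = 1.118 × 10⁻⁵ × r × (28750)²
r = 124500 / (1.118 × 10⁻⁵ × 826,562,500) = 124500 / 9240.969 ≈ 13.473 cm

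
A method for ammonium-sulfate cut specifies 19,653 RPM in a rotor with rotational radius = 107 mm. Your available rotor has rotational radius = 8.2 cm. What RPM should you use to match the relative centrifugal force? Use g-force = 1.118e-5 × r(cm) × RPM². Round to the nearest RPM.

≈ 22450 RPM

Original rotor: r = 107 mm = 10.7 cm
RCF_original = 1.118 × 10⁻⁵ × 10.7 × (19653)² = 1.118 × 10⁻⁵ × 10.7 × 386,240,409 ≈ 46,204.4 × g
46,204.4 = 1.118 × 10⁻⁵ × 8.2 × N²
N² = 46,204.4 / (9.1676 × 10⁻⁵) = 503,996,684
N ≈ √503,996,684 ≈ 22,449.9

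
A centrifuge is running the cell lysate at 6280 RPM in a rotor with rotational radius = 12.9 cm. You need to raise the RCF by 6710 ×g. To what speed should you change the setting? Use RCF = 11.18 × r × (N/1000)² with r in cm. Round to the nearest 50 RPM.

Current RCF = 11.18 × 12.9 × (6.28)² = 11.18 × 12.9 × 39.4384 ≈ 5,687.9 × g
Target RCF = 5,687.9 + 6,710 = 12,397.9 × g
(N/1000)² = 12,397.9 / 144.222 = 85.964
N = 1000 × √85.964 ≈ 9,271.7

N₂ ≈ 9250 RPM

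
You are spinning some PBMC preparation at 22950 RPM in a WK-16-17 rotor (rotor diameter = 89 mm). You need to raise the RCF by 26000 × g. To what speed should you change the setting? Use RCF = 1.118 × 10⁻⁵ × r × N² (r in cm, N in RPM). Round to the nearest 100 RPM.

32400 RPM

r = 89 mm / 2 = 44.5 mm = 4.45 cm
Current RCF = 1.118 × 10⁻⁵ × 4.45 × (22950)² = 1.118 × 10⁻⁵ × 4.45 × 526,702,500 ≈ 26,204 × g
Target RCF = 26,204 + 26,000 = 52,204 × g
N² = 52,204 / (4.9751 × 10⁻⁵) = 1,049,305,542
N ≈ √1,049,305,542 ≈ 32,393.0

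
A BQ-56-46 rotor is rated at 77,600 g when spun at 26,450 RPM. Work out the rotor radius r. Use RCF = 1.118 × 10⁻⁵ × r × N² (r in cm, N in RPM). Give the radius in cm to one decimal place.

RCF = 1.118 × 10⁻⁵ × r × N²
77600 = 1.118 × 10⁻⁵ × r × (26450)²
r = 77600 / (1.118 × 10⁻⁵ × 699,602,500) = 77600 / 7821.556 ≈ 9.921 cm

9.9 cm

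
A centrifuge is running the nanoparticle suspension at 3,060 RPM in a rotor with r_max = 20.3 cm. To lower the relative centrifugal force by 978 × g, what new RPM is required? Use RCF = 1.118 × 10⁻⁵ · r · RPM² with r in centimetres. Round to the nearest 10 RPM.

Current RCF = 1.118 × 10⁻⁵ × 20.3 × (3060)² = 1.118 × 10⁻⁵ × 20.3 × 9,363,600 ≈ 2,125.1 × g
Target RCF = 2,125.1 − 978 = 1,147.1 × g
N² = 1,147.1 / (22.6954 × 10⁻⁵) = 5,054,328
N ≈ √5,054,328 ≈ 2,248.2

≈ 2250 RPM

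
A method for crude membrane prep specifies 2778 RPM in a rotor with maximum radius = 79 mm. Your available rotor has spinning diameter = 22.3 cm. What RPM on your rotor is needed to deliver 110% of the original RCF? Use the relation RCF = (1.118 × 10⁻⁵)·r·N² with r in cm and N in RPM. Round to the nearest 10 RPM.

2450 RPM

Original rotor: r = 79 mm = 7.9 cm
RCF_original = 1.118 × 10⁻⁵ × 7.9 × (2778)² = 1.118 × 10⁻⁵ × 7.9 × 7,717,284 ≈ 681.6 × g
Target RCF = 1.1 × 681.6 ≈ 749.8 × g
Your rotor: r = 22.3 / 2 = 11.15 cm
749.8 = 1.118 × 10⁻⁵ × 11.15 × N²
N² = 749.8 / (12.4657 × 10⁻⁵) = 6,014,905
N ≈ √6,014,905 ≈ 2,452.5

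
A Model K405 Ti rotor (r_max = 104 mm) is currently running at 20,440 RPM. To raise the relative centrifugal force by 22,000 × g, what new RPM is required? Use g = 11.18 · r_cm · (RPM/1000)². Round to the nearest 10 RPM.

≈ 24640 RPM

r = 104 mm = 10.4 cm
Current RCF = 11.18 × 10.4 × (20.44)² = 11.18 × 10.4 × 417.7936 ≈ 48,577.7 × g
Target RCF = 48,577.7 + 22,000 = 70,577.7 × g
(N/1000)² = 70,577.7 / 116.272 = 607.0051
N = 1000 × √607.0051 ≈ 24,637.5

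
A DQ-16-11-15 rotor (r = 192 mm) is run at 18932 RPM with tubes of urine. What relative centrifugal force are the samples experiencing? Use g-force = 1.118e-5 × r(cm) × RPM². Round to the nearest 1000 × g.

r = 192 mm = 19.2 cm
RCF = 1.118 × 10⁻⁵ × 19.2 × (18932)² = 1.118 × 10⁻⁵ × 19.2 × 358,420,624 ≈ 76,937.1 × g

≈ 77000 × g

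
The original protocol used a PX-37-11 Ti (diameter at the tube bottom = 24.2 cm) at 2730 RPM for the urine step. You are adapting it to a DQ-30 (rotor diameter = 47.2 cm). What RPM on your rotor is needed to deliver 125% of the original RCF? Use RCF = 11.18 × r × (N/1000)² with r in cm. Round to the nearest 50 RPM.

≈ 2200 RPM

Original rotor: r = 24.2 / 2 = 12.1 cm
RCF = 11.18 × r × (N/1000)²
RCF_original = 11.18 × 12.1 × (2.73)² = 11.18 × 12.1 × 7.4529 ≈ 1,008.2 × g
Target RCF = 1.25 × 1,008.2 ≈ 1,260.2 × g
Your rotor: r = 47.2 / 2 = 23.6 cm
1,260.2 = 11.18 × 23.6 × (N/1000)²
(N/1000)² = 1,260.2 / 263.848 = 4.776235
N = 1000 × √4.776235 ≈ 2,185.5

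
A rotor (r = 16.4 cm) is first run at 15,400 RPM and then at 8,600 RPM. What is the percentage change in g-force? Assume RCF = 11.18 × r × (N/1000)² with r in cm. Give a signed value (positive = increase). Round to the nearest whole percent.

-69%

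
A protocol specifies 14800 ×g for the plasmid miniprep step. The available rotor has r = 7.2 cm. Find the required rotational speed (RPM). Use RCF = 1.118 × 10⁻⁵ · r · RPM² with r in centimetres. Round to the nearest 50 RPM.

≈ 13550 RPM

14,800 = 1.118 × 10⁻⁵ × 7.2 × N²
N² = 14,800 / (8.0496 × 10⁻⁵) = 183,860,068
N ≈ √183,860,068 ≈ 13,559.5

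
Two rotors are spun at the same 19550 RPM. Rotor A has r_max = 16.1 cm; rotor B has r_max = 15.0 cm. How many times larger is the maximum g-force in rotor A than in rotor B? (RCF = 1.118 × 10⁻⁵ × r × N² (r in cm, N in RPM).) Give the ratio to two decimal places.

At fixed N, RCF ∝ r, so RCF_A/RCF_B = r_A/r_B = 16.1 / 15.0 = 1.0733.

1.07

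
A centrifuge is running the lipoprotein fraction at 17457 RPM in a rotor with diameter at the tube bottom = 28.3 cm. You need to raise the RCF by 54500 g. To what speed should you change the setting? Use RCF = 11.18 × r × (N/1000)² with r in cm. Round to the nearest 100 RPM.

r = 28.3 / 2 = 14.15 cm
Current RCF = 11.18 × 14.15 × (17.457)² = 11.18 × 14.15 × 304.746849 ≈ 48,210 × g
Target RCF = 48,210 + 54,500 = 102,710 × g
(N/1000)² = 102,710 / 158.197 = 649.2538
N = 1000 × √649.2538 ≈ 25,480.5

25500 RPM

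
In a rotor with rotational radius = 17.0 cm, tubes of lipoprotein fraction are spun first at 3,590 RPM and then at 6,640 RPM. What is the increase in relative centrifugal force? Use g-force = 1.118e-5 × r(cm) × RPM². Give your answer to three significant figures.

RCF₁ = 1.118 × 10⁻⁵ × 17 × (3590)² = 1.118 × 10⁻⁵ × 17 × 12,888,100 ≈ 2,449.5 × g
RCF₂ = 1.118 × 10⁻⁵ × 17 × (6640)² = 1.118 × 10⁻⁵ × 17 × 44,089,600 ≈ 8,379.7 × g
Increase = 8,379.7 − 2,449.5 = 5,930.2

5930 x g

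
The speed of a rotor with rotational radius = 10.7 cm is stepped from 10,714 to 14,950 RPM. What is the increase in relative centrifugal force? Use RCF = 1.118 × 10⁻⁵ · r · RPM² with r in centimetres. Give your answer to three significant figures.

13000 ×g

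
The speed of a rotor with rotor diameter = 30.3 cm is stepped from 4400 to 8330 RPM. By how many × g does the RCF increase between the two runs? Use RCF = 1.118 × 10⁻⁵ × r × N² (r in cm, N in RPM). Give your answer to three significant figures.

≈ 8470 × g

r = 30.3 / 2 = 15.15 cm
RCF₁ = 1.118 × 10⁻⁵ × 15.15 × (4400)² = 1.118 × 10⁻⁵ × 15.15 × 19,360,000 ≈ 3,279.1 × g
RCF₂ = 1.118 × 10⁻⁵ × 15.15 × (8330)² = 1.118 × 10⁻⁵ × 15.15 × 69,388,900 ≈ 11,752.9 × g
Increase = 11,752.9 − 3,279.1 = 8,473.8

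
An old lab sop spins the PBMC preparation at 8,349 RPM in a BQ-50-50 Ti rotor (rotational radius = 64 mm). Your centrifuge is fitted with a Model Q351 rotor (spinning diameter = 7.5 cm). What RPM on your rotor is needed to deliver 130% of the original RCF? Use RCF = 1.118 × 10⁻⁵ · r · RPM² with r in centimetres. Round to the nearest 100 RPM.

Original rotor: r = 64 mm = 6.4 cm
RCF = 1.118 × 10⁻⁵ × r × N²
RCF_original = 1.118 × 10⁻⁵ × 6.4 × (8349)² = 1.118 × 10⁻⁵ × 6.4 × 69,705,801 ≈ 4,987.6 × g
Target RCF = 1.3 × 4,987.6 ≈ 6,483.9 × g
Your rotor: r = 7.5 / 2 = 3.75 cm
6,483.9 = 1.118 × 10⁻⁵ × 3.75 × N²
N² = 6,483.9 / (4.1925 × 10⁻⁵) = 154,654,741
N ≈ √154,654,741 ≈ 12,436.0

12400 RPM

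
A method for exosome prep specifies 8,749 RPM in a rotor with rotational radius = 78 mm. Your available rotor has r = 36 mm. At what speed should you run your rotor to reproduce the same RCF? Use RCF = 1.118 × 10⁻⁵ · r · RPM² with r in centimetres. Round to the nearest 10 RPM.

≈ 12880 RPM

Original rotor: r = 78 mm = 7.8 cm
RCF_original = 1.118 × 10⁻⁵ × 7.8 × (8749)² = 1.118 × 10⁻⁵ × 7.8 × 76,545,001 ≈ 6,675 × g
Your rotor: r = 36 mm = 3.6 cm
6,675 = 1.118 × 10⁻⁵ × 3.6 × N²
N² = 6,675 / (4.0248 × 10⁻⁵) = 165,846,750
N ≈ √165,846,750 ≈ 12,878.2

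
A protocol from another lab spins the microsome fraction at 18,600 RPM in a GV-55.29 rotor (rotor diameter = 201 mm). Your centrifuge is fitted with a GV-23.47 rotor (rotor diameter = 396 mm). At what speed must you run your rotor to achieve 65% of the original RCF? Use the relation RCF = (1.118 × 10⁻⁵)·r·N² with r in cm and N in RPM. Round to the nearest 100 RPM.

≈ 10700 RPM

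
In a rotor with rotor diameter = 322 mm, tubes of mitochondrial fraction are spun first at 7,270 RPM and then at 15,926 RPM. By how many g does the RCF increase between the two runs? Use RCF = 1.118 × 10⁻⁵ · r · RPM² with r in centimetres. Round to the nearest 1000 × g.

≈ 36000 g

r = 322 mm / 2 = 161 mm = 16.1 cm
RCF₁ = 1.118 × 10⁻⁵ × 16.1 × (7270)² = 1.118 × 10⁻⁵ × 16.1 × 52,852,900 ≈ 9,513.4 × g
RCF₂ = 1.118 × 10⁻⁵ × 16.1 × (15926)² = 1.118 × 10⁻⁵ × 16.1 × 253,637,476 ≈ 45,654.2 × g
Increase = 45,654.2 − 9,513.4 = 36,140.8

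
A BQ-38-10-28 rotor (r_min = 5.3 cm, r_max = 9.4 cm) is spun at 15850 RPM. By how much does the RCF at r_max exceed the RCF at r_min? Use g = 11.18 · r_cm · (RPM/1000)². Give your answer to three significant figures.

RCF_max = 11.18 × 9.4 × (15.85)² = 11.18 × 9.4 × 251.2225 ≈ 26,401.5 × g
RCF_min = 11.18 × 5.3 × (15.85)² = 11.18 × 5.3 × 251.2225 ≈ 14,885.9 × g
ΔRCF = 26,401.5 − 14,885.9 = 11,515.6

ΔRCF ≈ 11500 ×g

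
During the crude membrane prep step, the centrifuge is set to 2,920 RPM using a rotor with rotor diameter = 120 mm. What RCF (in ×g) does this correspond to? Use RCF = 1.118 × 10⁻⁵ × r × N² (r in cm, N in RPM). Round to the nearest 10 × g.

≈ 570 ×g

r = 120 mm / 2 = 60 mm = 6 cm
RCF = 1.118 × 10⁻⁵ × 6 × (2920)² = 1.118 × 10⁻⁵ × 6 × 8,526,400 ≈ 572 × g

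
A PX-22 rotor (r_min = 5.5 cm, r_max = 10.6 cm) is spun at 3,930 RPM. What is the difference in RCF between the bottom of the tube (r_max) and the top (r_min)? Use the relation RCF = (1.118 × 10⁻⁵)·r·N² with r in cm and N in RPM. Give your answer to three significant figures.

≈ 881 × g

ΔRCF = 1.118 × 10⁻⁵ × (r_max − r_min) × N² = 1.118 × 10⁻⁵ × 5.1 × 15,444,900 ≈ 880.6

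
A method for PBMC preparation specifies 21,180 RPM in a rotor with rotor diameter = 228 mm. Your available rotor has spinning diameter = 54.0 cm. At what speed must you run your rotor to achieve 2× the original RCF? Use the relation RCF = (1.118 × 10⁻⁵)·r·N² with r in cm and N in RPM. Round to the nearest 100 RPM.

Original rotor: r = 228 mm / 2 = 114 mm = 11.4 cm
RCF = 1.118 × 10⁻⁵ × r × N²
RCF_original = 1.118 × 10⁻⁵ × 11.4 × (21180)² = 1.118 × 10⁻⁵ × 11.4 × 448,592,400 ≈ 57,174 × g
Target RCF = 2 × 57,174 ≈ 114,348 × g
Your rotor: r = 54.0 / 2 = 27 cm
114,348 = 1.118 × 10⁻⁵ × 27 × N²
N² = 114,348 / (30.186 × 10⁻⁵) = 378,811,370
N ≈ √378,811,370 ≈ 19,463.1

19500 RPM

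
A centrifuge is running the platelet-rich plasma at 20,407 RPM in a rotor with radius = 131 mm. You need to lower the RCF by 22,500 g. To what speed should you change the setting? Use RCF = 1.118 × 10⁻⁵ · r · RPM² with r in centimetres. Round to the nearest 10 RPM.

N₂ ≈ 16210 RPM

r = 131 mm = 13.1 cm
Current RCF = 1.118 × 10⁻⁵ × 13.1 × (20407)² = 1.118 × 10⁻⁵ × 13.1 × 416,445,649 ≈ 60,991.8 × g
Target RCF = 60,991.8 − 22,500 = 38,491.8 × g
N² = 38,491.8 / (14.6458 × 10⁻⁵) = 262,818,009
N ≈ √262,818,009 ≈ 16,211.7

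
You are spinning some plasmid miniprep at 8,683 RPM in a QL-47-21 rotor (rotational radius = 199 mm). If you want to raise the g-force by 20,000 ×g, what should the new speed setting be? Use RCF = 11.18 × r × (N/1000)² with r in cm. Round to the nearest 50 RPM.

≈ 12850 RPM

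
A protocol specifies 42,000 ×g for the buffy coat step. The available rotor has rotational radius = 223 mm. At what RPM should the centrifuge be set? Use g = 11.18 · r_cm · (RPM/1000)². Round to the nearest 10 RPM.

12980 RPM

r = 223 mm = 22.3 cm
RCF = 11.18 × r × (N/1000)²
42,000 = 11.18 × 22.3 × (N/1000)²
(N/1000)² = 42,000 / 249.314 = 168.4623
N = 1000 × √168.4623 ≈ 12,979.3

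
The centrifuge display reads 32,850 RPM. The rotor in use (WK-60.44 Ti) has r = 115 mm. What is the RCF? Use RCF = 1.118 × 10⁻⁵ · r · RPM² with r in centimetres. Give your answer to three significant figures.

RCF ≈ 139000 g

r = 115 mm = 11.5 cm
RCF = 1.118 × 10⁻⁵ × 11.5 × (32850)² = 1.118 × 10⁻⁵ × 11.5 × 1,079,122,500 ≈ 138,742.8 × g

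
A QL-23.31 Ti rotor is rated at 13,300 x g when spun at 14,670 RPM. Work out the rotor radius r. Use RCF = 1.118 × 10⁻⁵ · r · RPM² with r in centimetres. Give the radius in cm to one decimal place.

5.5 cm

RCF = 1.118 × 10⁻⁵ × r × N²
13300 = 1.118 × 10⁻⁵ × r × (14670)²
r = 13300 / (1.118 × 10⁻⁵ × 215,208,900) = 13300 / 2406.036 ≈ 5.528 cm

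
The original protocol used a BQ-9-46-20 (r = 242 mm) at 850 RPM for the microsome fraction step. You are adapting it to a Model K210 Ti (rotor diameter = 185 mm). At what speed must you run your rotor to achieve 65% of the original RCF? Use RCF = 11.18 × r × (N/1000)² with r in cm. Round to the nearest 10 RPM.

Original rotor: r = 242 mm = 24.2 cm
RCF_original = 11.18 × 24.2 × (0.85)² = 11.18 × 24.2 × 0.7225 ≈ 195.5 × g
Target RCF = 0.65 × 195.5 ≈ 127.1 × g
Your rotor: r = 185 mm / 2 = 92.5 mm = 9.25 cm
127.1 = 11.18 × 9.25 × (N/1000)²
(N/1000)² = 127.1 / 103.415 = 1.229029
N = 1000 × √1.229029 ≈ 1,108.6

1110 RPM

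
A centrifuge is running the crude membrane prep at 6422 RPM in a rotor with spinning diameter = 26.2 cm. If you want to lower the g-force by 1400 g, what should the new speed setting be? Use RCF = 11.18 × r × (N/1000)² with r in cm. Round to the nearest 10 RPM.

≈ 5630 RPM

r = 26.2 / 2 = 13.1 cm
Current RCF = 11.18 × 13.1 × (6.422)² = 11.18 × 13.1 × 41.242084 ≈ 6,040.2 × g
Target RCF = 6,040.2 − 1,400 = 4,640.2 × g
(N/1000)² = 4,640.2 / 146.458 = 31.6828
N = 1000 × √31.6828 ≈ 5,628.7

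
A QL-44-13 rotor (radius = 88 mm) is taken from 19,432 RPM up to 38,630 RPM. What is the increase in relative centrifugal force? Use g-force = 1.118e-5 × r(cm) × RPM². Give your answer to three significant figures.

110000 x g

r = 88 mm = 8.8 cm
RCF₁ = 1.118 × 10⁻⁵ × 8.8 × (19432)² = 1.118 × 10⁻⁵ × 8.8 × 377,602,624 ≈ 37,150.1 × g
RCF₂ = 1.118 × 10⁻⁵ × 8.8 × (38630)² = 1.118 × 10⁻⁵ × 8.8 × 1,492,276,900 ≈ 146,816.2 × g
Increase = 146,816.2 − 37,150.1 = 109,666.1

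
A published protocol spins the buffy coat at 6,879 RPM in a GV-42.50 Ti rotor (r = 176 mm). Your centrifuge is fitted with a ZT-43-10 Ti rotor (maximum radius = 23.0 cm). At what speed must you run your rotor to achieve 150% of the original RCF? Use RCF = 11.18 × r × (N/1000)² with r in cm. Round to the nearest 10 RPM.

≈ 7370 RPM

Original rotor: r = 176 mm = 17.6 cm
RCF_original = 11.18 × 17.6 × (6.879)² = 11.18 × 17.6 × 47.320641 ≈ 9,311.2 × g
Target RCF = 1.5 × 9,311.2 ≈ 13,966.8 × g
13,966.8 = 11.18 × 23 × (N/1000)²
(N/1000)² = 13,966.8 / 257.14 = 54.31594
N = 1000 × √54.31594 ≈ 7,369.9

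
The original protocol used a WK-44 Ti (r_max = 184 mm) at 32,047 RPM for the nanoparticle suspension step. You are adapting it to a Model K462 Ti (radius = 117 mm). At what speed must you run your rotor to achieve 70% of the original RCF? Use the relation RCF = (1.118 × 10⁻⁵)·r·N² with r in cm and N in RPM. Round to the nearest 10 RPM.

Original rotor: r = 184 mm = 18.4 cm
RCF_original = 1.118 × 10⁻⁵ × 18.4 × (32047)² = 1.118 × 10⁻⁵ × 18.4 × 1,027,010,209 ≈ 211,268.3 × g
Target RCF = 0.7 × 211,268.3 ≈ 147,887.8 × g
Your rotor: r = 117 mm = 11.7 cm
147,887.8 = 1.118 × 10⁻⁵ × 11.7 × N²
N² = 147,887.8 / (13.0806 × 10⁻⁵) = 1,130,588,811
N ≈ √1,130,588,811 ≈ 33,624.2

33620 RPM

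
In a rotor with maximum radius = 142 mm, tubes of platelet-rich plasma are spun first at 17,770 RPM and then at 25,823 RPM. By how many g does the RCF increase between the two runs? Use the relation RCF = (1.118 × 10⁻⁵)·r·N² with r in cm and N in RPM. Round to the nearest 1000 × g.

r = 142 mm = 14.2 cm
RCF₁ = 1.118 × 10⁻⁵ × 14.2 × (17770)² = 1.118 × 10⁻⁵ × 14.2 × 315,772,900 ≈ 50,130.8 × g
RCF₂ = 1.118 × 10⁻⁵ × 14.2 × (25823)² = 1.118 × 10⁻⁵ × 14.2 × 666,827,329 ≈ 105,862.8 × g
Increase = 105,862.8 − 50,130.8 = 55,732

56000 g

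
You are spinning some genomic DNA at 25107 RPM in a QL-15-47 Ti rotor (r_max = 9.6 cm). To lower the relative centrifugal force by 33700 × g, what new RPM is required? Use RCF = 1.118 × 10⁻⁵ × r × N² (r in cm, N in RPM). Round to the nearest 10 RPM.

Current RCF = 1.118 × 10⁻⁵ × 9.6 × (25107)² = 1.118 × 10⁻⁵ × 9.6 × 630,361,449 ≈ 67,655.4 × g
Target RCF = 67,655.4 − 33,700 = 33,955.4 × g
N² = 33,955.4 / (10.7328 × 10⁻⁵) = 316,370,379
N ≈ √316,370,379 ≈ 17,786.8

17790 RPM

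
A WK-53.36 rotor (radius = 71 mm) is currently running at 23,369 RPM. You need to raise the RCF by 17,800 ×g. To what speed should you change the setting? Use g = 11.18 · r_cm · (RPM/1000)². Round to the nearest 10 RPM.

≈ 27760 RPM

r = 71 mm = 7.1 cm
Current RCF = 11.18 × 7.1 × (23.369)² = 11.18 × 7.1 × 546.110161 ≈ 43,349.1 × g
Target RCF = 43,349.1 + 17,800 = 61,149.1 × g
(N/1000)² = 61,149.1 / 79.378 = 770.3532
N = 1000 × √770.3532 ≈ 27,755.2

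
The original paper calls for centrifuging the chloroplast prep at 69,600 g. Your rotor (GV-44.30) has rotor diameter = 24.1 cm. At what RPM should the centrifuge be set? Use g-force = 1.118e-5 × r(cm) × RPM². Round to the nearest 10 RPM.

r = 24.1 / 2 = 12.05 cm
69,600 = 1.118 × 10⁻⁵ × 12.05 × N²
N² = 69,600 / (13.4719 × 10⁻⁵) = 516,630,913
N ≈ √516,630,913 ≈ 22,729.5

22730 RPM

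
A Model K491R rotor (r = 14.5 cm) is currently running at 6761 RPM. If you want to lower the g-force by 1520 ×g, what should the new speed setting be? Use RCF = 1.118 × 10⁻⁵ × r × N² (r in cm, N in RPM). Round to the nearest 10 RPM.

6030 RPM

Current RCF = 1.118 × 10⁻⁵ × 14.5 × (6761)² = 1.118 × 10⁻⁵ × 14.5 × 45,711,121 ≈ 7,410.2 × g
Target RCF = 7,410.2 − 1,520 = 5,890.2 × g
N² = 5,890.2 / (16.211 × 10⁻⁵) = 36,334,588
N ≈ √36,334,588 ≈ 6,027.8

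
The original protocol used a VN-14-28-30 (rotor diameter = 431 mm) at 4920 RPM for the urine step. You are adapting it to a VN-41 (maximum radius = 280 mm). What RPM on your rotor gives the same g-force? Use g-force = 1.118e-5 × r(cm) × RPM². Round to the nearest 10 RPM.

Original rotor: r = 431 mm / 2 = 215.5 mm = 21.55 cm
RCF_original = 1.118 × 10⁻⁵ × 21.55 × (4920)² = 1.118 × 10⁻⁵ × 21.55 × 24,206,400 ≈ 5,832 × g
Your rotor: r = 280 mm = 28.0 cm
5,832 = 1.118 × 10⁻⁵ × 28 × N²
N² = 5,832 / (31.304 × 10⁻⁵) = 18,630,207
N ≈ √18,630,207 ≈ 4,316.3

≈ 4320 RPM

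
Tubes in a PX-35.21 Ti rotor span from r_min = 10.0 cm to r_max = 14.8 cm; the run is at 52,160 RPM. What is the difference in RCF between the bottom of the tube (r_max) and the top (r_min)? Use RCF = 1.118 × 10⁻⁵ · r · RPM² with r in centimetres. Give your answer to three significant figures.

RCF_max = 1.118 × 10⁻⁵ × 14.8 × (52160)² = 1.118 × 10⁻⁵ × 14.8 × 2,720,665,600 ≈ 450,172.2 × g
RCF_min = 1.118 × 10⁻⁵ × 10 × (52160)² = 1.118 × 10⁻⁵ × 10 × 2,720,665,600 ≈ 304,170.4 × g
ΔRCF = 450,172.2 − 304,170.4 = 146,001.8

146000 ×g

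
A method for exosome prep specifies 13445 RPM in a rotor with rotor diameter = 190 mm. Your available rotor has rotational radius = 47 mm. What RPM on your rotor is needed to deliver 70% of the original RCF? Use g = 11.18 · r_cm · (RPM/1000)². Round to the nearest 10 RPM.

≈ 15990 RPM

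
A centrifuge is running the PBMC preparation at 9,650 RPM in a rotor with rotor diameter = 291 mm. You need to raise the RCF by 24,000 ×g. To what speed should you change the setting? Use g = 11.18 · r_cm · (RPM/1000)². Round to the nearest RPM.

r = 291 mm / 2 = 145.5 mm = 14.55 cm
Current RCF = 11.18 × 14.55 × (9.65)² = 11.18 × 14.55 × 93.1225 ≈ 15,148.1 × g
Target RCF = 15,148.1 + 24,000 = 39,148.1 × g
(N/1000)² = 39,148.1 / 162.669 = 240.6611
N = 1000 × √240.6611 ≈ 15,513.3

N₂ ≈ 15513 RPM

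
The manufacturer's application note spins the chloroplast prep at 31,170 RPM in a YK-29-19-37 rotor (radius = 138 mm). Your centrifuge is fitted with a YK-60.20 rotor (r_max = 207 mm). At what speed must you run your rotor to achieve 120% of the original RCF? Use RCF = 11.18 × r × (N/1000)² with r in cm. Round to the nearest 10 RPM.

Original rotor: r = 138 mm = 13.8 cm
RCF_original = 11.18 × 13.8 × (31.17)² = 11.18 × 13.8 × 971.5689 ≈ 149,897.5 × g
Target RCF = 1.2 × 149,897.5 ≈ 179,877 × g
Your rotor: r = 207 mm = 20.7 cm
179,877 = 11.18 × 20.7 × (N/1000)²
(N/1000)² = 179,877 / 231.426 = 777.2549
N = 1000 × √777.2549 ≈ 27,879.3

≈ 27880 RPM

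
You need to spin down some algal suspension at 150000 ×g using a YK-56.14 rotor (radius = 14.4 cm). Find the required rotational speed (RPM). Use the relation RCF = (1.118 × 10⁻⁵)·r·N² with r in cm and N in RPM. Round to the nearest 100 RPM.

150,000 = 1.118 × 10⁻⁵ × 14.4 × N²
N² = 150,000 / (16.0992 × 10⁻⁵) = 931,723,315
N ≈ √931,723,315 ≈ 30,524.1

30500 RPM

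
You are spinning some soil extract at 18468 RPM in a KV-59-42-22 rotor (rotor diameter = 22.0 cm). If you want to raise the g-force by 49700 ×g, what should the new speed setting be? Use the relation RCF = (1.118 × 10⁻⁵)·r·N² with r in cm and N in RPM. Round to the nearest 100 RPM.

r = 22.0 / 2 = 11 cm
Current RCF = 1.118 × 10⁻⁵ × 11 × (18468)² = 1.118 × 10⁻⁵ × 11 × 341,067,024 ≈ 41,944.4 × g
Target RCF = 41,944.4 + 49,700 = 91,644.4 × g
N² = 91,644.4 / (12.298 × 10⁻⁵) = 745,197,593
N ≈ √745,197,593 ≈ 27,298.3

≈ 27300 RPM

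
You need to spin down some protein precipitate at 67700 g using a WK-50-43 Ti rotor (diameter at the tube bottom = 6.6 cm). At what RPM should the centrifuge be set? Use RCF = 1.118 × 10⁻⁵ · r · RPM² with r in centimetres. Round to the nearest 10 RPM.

42840 RPM

r = 6.6 / 2 = 3.3 cm
RCF = 1.118 × 10⁻⁵ × r × N²
67,700 = 1.118 × 10⁻⁵ × 3.3 × N²
N² = 67,700 / (3.6894 × 10⁻⁵) = 1,834,986,719
N ≈ √1,834,986,719 ≈ 42,836.7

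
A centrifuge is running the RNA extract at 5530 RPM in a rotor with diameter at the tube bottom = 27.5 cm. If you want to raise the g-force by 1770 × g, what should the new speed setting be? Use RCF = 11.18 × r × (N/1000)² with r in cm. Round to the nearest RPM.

N₂ ≈ 6488 RPM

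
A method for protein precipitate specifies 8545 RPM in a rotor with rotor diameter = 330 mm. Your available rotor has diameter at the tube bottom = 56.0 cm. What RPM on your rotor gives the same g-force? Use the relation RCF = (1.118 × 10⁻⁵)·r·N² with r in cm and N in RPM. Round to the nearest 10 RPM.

Original rotor: r = 330 mm / 2 = 165 mm = 16.5 cm
RCF_original = 1.118 × 10⁻⁵ × 16.5 × (8545)² = 1.118 × 10⁻⁵ × 16.5 × 73,017,025 ≈ 13,469.5 × g
Your rotor: r = 56.0 / 2 = 28 cm
13,469.5 = 1.118 × 10⁻⁵ × 28 × N²
N² = 13,469.5 / (31.304 × 10⁻⁵) = 43,028,048
N ≈ √43,028,048 ≈ 6,559.6

≈ 6560 RPM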